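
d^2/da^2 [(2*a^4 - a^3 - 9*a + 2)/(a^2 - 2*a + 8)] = 2*(2*a^6 - 12*a^5 + 72*a^4 - 261*a^3 + 822*a^2 + 12*a - 152)/(a^6 - 6*a^5 + 36*a^4 - 104*a^3 + 288*a^2 - 384*a + 512)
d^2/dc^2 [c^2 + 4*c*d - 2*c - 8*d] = 2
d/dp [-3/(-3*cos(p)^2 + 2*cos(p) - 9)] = 6*(3*cos(p) - 1)*sin(p)/(3*cos(p)^2 - 2*cos(p) + 9)^2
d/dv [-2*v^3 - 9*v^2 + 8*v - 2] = -6*v^2 - 18*v + 8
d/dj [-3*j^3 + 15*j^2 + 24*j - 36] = -9*j^2 + 30*j + 24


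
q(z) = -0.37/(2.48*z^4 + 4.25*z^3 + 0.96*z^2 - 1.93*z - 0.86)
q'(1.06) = 0.24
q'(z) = -0.37*(-9.92*z^3 - 12.75*z^2 - 1.92*z + 1.93)/(2.48*z^4 + 4.25*z^3 + 0.96*z^2 - 1.93*z - 0.86)^2 = (3.6704*z^3 + 4.7175*z^2 + 0.7104*z - 0.7141)/(2.48*z^4 + 4.25*z^3 + 0.96*z^2 - 1.93*z - 0.86)^2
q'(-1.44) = -0.82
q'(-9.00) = -0.00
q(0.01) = 0.42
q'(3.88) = 0.00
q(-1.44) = -0.20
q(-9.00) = -0.00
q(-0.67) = -4.33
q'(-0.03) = -1.14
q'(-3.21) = -0.00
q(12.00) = -0.00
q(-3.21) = -0.00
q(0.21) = 0.31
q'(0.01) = -0.91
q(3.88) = -0.00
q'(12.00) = 0.00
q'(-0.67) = -24.09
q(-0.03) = 0.46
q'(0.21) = -0.23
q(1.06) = -0.06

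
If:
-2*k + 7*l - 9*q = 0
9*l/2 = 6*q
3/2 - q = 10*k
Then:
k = 3/32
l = 3/4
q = 9/16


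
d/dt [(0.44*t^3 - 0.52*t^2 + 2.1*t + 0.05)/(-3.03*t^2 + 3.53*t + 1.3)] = (-1.3332*t^4 + 3.1064*t^3 + 6.2434*t^2 - 1.049*t + 2.5535)/(9.1809*t^4 - 21.3918*t^3 + 4.5829*t^2 + 9.178*t + 1.69)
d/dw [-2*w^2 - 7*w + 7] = -4*w - 7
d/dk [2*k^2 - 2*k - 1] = 4*k - 2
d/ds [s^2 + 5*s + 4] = 2*s + 5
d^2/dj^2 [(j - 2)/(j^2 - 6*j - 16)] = 2*((8 - 3*j)*(-j^2 + 6*j + 16) - 4*(j - 3)^2*(j - 2))/(-j^2 + 6*j + 16)^3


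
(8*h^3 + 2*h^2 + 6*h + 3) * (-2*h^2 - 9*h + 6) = -16*h^5 - 76*h^4 + 18*h^3 - 48*h^2 + 9*h + 18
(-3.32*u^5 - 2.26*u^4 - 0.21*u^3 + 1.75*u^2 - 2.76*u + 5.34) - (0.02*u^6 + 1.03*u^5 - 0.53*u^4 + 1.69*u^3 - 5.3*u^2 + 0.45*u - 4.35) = -0.02*u^6 - 4.35*u^5 - 1.73*u^4 - 1.9*u^3 + 7.05*u^2 - 3.21*u + 9.69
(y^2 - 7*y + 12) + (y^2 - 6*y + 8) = 2*y^2 - 13*y + 20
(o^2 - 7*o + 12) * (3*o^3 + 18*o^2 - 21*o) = 3*o^5 - 3*o^4 - 111*o^3 + 363*o^2 - 252*o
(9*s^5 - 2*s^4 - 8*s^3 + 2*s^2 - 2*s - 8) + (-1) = 9*s^5 - 2*s^4 - 8*s^3 + 2*s^2 - 2*s - 9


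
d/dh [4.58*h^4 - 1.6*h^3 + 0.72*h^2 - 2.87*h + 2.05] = 18.32*h^3 - 4.8*h^2 + 1.44*h - 2.87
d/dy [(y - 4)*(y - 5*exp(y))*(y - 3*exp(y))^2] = (y - 3*exp(y))*(-2*(y - 4)*(y - 5*exp(y))*(3*exp(y) - 1) - (y - 4)*(y - 3*exp(y))*(5*exp(y) - 1) + (y - 5*exp(y))*(y - 3*exp(y)))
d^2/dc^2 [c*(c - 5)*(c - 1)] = 6*c - 12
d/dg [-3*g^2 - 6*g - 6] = -6*g - 6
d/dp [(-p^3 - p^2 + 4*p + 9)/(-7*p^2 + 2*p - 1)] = (7*p^4 - 4*p^3 + 29*p^2 + 128*p - 22)/(49*p^4 - 28*p^3 + 18*p^2 - 4*p + 1)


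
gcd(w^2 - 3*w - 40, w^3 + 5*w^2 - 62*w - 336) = w - 8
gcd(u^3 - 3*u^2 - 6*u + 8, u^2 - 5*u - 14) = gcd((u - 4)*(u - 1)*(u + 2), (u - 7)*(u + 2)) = u + 2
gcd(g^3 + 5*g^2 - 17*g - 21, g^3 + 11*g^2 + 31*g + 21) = g^2 + 8*g + 7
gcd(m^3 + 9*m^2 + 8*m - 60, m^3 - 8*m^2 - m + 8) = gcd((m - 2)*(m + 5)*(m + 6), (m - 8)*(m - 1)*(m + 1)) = 1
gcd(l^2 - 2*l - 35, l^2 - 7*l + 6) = 1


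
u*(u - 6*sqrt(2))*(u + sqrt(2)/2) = u^3 - 11*sqrt(2)*u^2/2 - 6*u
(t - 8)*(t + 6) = t^2 - 2*t - 48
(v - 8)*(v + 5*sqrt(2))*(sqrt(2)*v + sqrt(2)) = sqrt(2)*v^3 - 7*sqrt(2)*v^2 + 10*v^2 - 70*v - 8*sqrt(2)*v - 80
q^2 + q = q*(q + 1)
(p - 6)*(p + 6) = p^2 - 36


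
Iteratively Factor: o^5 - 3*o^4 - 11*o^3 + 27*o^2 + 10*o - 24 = (o + 1)*(o^4 - 4*o^3 - 7*o^2 + 34*o - 24) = (o - 4)*(o + 1)*(o^3 - 7*o + 6) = (o - 4)*(o + 1)*(o + 3)*(o^2 - 3*o + 2) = (o - 4)*(o - 1)*(o + 1)*(o + 3)*(o - 2)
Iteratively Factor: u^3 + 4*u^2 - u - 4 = (u + 4)*(u^2 - 1) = (u - 1)*(u + 4)*(u + 1)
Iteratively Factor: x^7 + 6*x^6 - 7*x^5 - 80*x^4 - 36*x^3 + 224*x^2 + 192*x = (x + 1)*(x^6 + 5*x^5 - 12*x^4 - 68*x^3 + 32*x^2 + 192*x) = (x + 1)*(x + 4)*(x^5 + x^4 - 16*x^3 - 4*x^2 + 48*x) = (x - 3)*(x + 1)*(x + 4)*(x^4 + 4*x^3 - 4*x^2 - 16*x) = (x - 3)*(x - 2)*(x + 1)*(x + 4)*(x^3 + 6*x^2 + 8*x) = (x - 3)*(x - 2)*(x + 1)*(x + 4)^2*(x^2 + 2*x) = x*(x - 3)*(x - 2)*(x + 1)*(x + 4)^2*(x + 2)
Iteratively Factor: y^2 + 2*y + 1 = (y + 1)*(y + 1)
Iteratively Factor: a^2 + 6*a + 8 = (a + 2)*(a + 4)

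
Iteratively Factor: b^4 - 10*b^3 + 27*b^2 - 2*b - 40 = (b - 4)*(b^3 - 6*b^2 + 3*b + 10) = (b - 4)*(b - 2)*(b^2 - 4*b - 5) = (b - 5)*(b - 4)*(b - 2)*(b + 1)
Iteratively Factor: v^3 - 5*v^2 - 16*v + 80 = (v + 4)*(v^2 - 9*v + 20) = (v - 5)*(v + 4)*(v - 4)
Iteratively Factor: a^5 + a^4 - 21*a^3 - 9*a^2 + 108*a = (a - 3)*(a^4 + 4*a^3 - 9*a^2 - 36*a) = (a - 3)^2*(a^3 + 7*a^2 + 12*a) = (a - 3)^2*(a + 3)*(a^2 + 4*a) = a*(a - 3)^2*(a + 3)*(a + 4)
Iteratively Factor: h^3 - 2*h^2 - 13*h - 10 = (h + 2)*(h^2 - 4*h - 5) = (h - 5)*(h + 2)*(h + 1)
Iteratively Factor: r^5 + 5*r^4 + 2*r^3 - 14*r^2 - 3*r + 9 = (r + 3)*(r^4 + 2*r^3 - 4*r^2 - 2*r + 3) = (r + 1)*(r + 3)*(r^3 + r^2 - 5*r + 3) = (r - 1)*(r + 1)*(r + 3)*(r^2 + 2*r - 3) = (r - 1)*(r + 1)*(r + 3)^2*(r - 1)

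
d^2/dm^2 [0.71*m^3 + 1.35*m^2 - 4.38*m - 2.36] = 4.26*m + 2.7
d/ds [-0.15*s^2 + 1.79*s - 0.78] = 1.79 - 0.3*s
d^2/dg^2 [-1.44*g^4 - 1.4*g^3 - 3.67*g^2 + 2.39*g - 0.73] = -17.28*g^2 - 8.4*g - 7.34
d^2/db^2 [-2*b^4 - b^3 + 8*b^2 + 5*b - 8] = -24*b^2 - 6*b + 16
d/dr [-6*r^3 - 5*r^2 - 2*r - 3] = -18*r^2 - 10*r - 2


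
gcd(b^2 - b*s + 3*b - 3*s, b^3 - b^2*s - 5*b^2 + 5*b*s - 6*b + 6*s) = -b + s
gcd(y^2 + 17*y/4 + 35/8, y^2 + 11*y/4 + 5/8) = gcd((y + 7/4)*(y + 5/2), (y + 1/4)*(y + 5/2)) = y + 5/2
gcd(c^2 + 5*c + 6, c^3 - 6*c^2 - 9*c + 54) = c + 3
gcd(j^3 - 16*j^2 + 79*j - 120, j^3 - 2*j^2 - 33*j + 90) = j^2 - 8*j + 15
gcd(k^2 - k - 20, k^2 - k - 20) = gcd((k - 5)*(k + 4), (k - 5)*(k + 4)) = k^2 - k - 20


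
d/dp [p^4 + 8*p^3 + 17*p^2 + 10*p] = 4*p^3 + 24*p^2 + 34*p + 10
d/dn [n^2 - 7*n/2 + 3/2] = 2*n - 7/2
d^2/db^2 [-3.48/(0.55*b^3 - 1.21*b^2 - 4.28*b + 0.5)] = ((11.484*b - 8.4216)*(0.55*b^3 - 1.21*b^2 - 4.28*b + 0.5) - 3.48*(-3.3*b^2 + 4.84*b + 8.56)*(-1.65*b^2 + 2.42*b + 4.28))/(0.55*b^3 - 1.21*b^2 - 4.28*b + 0.5)^3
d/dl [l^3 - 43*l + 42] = 3*l^2 - 43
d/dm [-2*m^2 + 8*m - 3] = 8 - 4*m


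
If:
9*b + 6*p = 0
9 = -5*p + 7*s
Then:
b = 6/5 - 14*s/15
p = 7*s/5 - 9/5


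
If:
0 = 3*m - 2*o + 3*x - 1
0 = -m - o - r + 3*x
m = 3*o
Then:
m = 3/7 - 9*x/7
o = 1/7 - 3*x/7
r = 33*x/7 - 4/7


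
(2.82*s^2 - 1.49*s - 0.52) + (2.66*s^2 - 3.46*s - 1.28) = 5.48*s^2 - 4.95*s - 1.8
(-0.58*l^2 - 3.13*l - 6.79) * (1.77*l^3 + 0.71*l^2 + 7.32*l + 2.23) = -1.0266*l^5 - 5.9519*l^4 - 18.4862*l^3 - 29.0259*l^2 - 56.6827*l - 15.1417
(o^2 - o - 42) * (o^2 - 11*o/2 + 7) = o^4 - 13*o^3/2 - 59*o^2/2 + 224*o - 294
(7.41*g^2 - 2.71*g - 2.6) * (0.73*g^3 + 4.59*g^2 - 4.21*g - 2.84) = 5.4093*g^5 + 32.0336*g^4 - 45.533*g^3 - 21.5693*g^2 + 18.6424*g + 7.384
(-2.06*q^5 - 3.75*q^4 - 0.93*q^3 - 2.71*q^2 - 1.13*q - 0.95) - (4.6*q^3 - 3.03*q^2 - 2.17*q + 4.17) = -2.06*q^5 - 3.75*q^4 - 5.53*q^3 + 0.32*q^2 + 1.04*q - 5.12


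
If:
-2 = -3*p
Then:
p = 2/3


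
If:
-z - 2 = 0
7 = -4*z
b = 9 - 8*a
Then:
No Solution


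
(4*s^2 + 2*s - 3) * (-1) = -4*s^2 - 2*s + 3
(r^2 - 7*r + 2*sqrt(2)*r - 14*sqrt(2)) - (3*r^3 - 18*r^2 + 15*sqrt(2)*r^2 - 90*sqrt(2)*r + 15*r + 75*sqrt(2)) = -3*r^3 - 15*sqrt(2)*r^2 + 19*r^2 - 22*r + 92*sqrt(2)*r - 89*sqrt(2)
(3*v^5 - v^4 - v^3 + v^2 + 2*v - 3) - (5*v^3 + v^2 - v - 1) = 3*v^5 - v^4 - 6*v^3 + 3*v - 2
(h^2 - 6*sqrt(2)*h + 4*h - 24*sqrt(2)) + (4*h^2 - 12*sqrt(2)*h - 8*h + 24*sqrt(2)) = 5*h^2 - 18*sqrt(2)*h - 4*h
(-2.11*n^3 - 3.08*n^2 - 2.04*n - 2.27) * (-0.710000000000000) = 1.4981*n^3 + 2.1868*n^2 + 1.4484*n + 1.6117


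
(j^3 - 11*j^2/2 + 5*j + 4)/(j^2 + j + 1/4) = 2*(j^2 - 6*j + 8)/(2*j + 1)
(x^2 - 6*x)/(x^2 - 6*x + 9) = x*(x - 6)/(x^2 - 6*x + 9)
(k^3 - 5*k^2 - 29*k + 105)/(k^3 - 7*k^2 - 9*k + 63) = (k + 5)/(k + 3)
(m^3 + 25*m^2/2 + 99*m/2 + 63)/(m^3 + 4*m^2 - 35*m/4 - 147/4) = 2*(m^2 + 9*m + 18)/(2*m^2 + m - 21)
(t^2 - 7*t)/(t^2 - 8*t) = (t - 7)/(t - 8)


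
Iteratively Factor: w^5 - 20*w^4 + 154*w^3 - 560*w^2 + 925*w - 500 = (w - 5)*(w^4 - 15*w^3 + 79*w^2 - 165*w + 100) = (w - 5)^2*(w^3 - 10*w^2 + 29*w - 20) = (w - 5)^2*(w - 1)*(w^2 - 9*w + 20) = (w - 5)^2*(w - 4)*(w - 1)*(w - 5)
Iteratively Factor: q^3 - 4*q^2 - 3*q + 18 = (q - 3)*(q^2 - q - 6) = (q - 3)*(q + 2)*(q - 3)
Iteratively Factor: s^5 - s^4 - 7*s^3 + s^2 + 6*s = (s - 3)*(s^4 + 2*s^3 - s^2 - 2*s) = s*(s - 3)*(s^3 + 2*s^2 - s - 2) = s*(s - 3)*(s + 2)*(s^2 - 1) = s*(s - 3)*(s + 1)*(s + 2)*(s - 1)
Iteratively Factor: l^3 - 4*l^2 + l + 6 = (l - 3)*(l^2 - l - 2) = (l - 3)*(l + 1)*(l - 2)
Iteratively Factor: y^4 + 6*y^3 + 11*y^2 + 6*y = (y)*(y^3 + 6*y^2 + 11*y + 6) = y*(y + 3)*(y^2 + 3*y + 2) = y*(y + 2)*(y + 3)*(y + 1)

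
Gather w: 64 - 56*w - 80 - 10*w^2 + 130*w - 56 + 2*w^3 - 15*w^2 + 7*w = 2*w^3 - 25*w^2 + 81*w - 72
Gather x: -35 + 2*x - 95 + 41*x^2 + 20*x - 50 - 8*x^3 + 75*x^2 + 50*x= -8*x^3 + 116*x^2 + 72*x - 180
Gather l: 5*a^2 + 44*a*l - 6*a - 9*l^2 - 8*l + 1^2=5*a^2 - 6*a - 9*l^2 + l*(44*a - 8) + 1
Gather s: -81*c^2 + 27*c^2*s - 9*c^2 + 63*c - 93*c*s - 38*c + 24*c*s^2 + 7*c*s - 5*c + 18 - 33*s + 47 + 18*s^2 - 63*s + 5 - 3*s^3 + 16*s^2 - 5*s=-90*c^2 + 20*c - 3*s^3 + s^2*(24*c + 34) + s*(27*c^2 - 86*c - 101) + 70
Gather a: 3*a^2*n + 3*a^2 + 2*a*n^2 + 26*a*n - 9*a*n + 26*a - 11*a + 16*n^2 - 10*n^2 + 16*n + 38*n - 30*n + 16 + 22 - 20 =a^2*(3*n + 3) + a*(2*n^2 + 17*n + 15) + 6*n^2 + 24*n + 18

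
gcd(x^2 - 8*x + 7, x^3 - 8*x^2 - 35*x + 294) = x - 7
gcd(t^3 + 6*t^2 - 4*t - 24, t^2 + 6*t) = t + 6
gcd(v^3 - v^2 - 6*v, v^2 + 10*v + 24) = 1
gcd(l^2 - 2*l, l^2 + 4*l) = l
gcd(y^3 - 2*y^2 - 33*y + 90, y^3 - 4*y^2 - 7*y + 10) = y - 5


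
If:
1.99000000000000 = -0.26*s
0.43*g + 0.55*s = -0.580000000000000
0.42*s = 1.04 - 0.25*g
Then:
No Solution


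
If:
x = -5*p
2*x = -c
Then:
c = -2*x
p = -x/5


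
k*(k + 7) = k^2 + 7*k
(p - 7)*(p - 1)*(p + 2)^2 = p^4 - 4*p^3 - 21*p^2 - 4*p + 28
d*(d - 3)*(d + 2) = d^3 - d^2 - 6*d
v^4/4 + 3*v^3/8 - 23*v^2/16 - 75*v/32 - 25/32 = (v/4 + 1/4)*(v - 5/2)*(v + 1/2)*(v + 5/2)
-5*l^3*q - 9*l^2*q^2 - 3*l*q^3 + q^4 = q*(-5*l + q)*(l + q)^2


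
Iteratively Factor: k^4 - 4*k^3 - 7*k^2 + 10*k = (k)*(k^3 - 4*k^2 - 7*k + 10) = k*(k - 1)*(k^2 - 3*k - 10) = k*(k - 5)*(k - 1)*(k + 2)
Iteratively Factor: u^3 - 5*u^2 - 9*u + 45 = (u + 3)*(u^2 - 8*u + 15) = (u - 3)*(u + 3)*(u - 5)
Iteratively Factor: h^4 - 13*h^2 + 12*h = (h + 4)*(h^3 - 4*h^2 + 3*h) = (h - 3)*(h + 4)*(h^2 - h) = h*(h - 3)*(h + 4)*(h - 1)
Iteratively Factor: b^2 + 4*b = (b + 4)*(b)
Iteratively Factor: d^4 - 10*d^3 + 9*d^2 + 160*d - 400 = (d - 5)*(d^3 - 5*d^2 - 16*d + 80) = (d - 5)*(d - 4)*(d^2 - d - 20) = (d - 5)^2*(d - 4)*(d + 4)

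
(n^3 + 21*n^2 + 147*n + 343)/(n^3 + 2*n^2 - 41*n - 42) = (n^2 + 14*n + 49)/(n^2 - 5*n - 6)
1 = 1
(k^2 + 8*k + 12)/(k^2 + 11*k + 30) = (k + 2)/(k + 5)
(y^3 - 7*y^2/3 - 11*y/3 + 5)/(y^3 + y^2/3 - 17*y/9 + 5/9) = 3*(y - 3)/(3*y - 1)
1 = 1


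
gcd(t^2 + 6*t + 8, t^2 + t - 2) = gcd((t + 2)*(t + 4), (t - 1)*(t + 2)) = t + 2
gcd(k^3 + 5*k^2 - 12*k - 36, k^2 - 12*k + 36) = 1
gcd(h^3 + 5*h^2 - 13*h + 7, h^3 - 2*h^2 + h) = h^2 - 2*h + 1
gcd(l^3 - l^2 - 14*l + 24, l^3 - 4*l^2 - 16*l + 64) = l + 4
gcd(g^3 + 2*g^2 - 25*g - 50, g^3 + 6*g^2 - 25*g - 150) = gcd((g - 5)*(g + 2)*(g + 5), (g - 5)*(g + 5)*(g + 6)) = g^2 - 25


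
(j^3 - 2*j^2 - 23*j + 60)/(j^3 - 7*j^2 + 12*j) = (j + 5)/j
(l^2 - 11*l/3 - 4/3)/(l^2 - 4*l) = (l + 1/3)/l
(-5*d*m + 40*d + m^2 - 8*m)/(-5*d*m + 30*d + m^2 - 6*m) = (m - 8)/(m - 6)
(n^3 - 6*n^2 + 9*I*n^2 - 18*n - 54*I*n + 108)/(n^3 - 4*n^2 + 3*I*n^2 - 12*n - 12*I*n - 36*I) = (n + 6*I)/(n + 2)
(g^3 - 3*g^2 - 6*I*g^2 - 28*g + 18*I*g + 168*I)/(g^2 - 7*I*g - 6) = (g^2 - 3*g - 28)/(g - I)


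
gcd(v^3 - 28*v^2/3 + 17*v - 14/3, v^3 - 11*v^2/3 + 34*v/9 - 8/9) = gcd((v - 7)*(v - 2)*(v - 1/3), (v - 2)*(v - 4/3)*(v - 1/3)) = v^2 - 7*v/3 + 2/3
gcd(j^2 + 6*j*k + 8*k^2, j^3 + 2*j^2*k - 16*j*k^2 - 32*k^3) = j^2 + 6*j*k + 8*k^2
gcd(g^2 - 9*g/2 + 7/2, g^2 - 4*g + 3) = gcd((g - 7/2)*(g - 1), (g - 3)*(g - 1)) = g - 1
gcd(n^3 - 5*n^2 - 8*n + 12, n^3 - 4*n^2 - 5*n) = 1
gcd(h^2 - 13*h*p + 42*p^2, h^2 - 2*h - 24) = 1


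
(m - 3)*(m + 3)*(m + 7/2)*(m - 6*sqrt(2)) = m^4 - 6*sqrt(2)*m^3 + 7*m^3/2 - 21*sqrt(2)*m^2 - 9*m^2 - 63*m/2 + 54*sqrt(2)*m + 189*sqrt(2)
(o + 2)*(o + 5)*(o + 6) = o^3 + 13*o^2 + 52*o + 60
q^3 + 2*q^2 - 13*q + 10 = (q - 2)*(q - 1)*(q + 5)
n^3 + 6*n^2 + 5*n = n*(n + 1)*(n + 5)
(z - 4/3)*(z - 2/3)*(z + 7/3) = z^3 + z^2/3 - 34*z/9 + 56/27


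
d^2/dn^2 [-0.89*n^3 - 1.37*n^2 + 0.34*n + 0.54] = -5.34*n - 2.74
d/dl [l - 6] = 1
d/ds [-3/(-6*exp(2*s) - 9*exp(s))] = (-4*exp(s) - 3)*exp(-s)/(2*exp(s) + 3)^2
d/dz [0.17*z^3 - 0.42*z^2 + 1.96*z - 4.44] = 0.51*z^2 - 0.84*z + 1.96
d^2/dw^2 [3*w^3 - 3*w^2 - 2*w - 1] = 18*w - 6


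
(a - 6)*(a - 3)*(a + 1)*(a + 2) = a^4 - 6*a^3 - 7*a^2 + 36*a + 36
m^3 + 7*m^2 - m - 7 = (m - 1)*(m + 1)*(m + 7)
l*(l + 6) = l^2 + 6*l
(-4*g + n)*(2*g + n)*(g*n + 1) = -8*g^3*n - 2*g^2*n^2 - 8*g^2 + g*n^3 - 2*g*n + n^2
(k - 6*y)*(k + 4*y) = k^2 - 2*k*y - 24*y^2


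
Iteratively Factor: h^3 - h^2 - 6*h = (h + 2)*(h^2 - 3*h) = h*(h + 2)*(h - 3)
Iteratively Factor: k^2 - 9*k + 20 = (k - 5)*(k - 4)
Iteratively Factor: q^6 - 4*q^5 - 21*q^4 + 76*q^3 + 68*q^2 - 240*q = (q - 2)*(q^5 - 2*q^4 - 25*q^3 + 26*q^2 + 120*q) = (q - 3)*(q - 2)*(q^4 + q^3 - 22*q^2 - 40*q) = (q - 5)*(q - 3)*(q - 2)*(q^3 + 6*q^2 + 8*q) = (q - 5)*(q - 3)*(q - 2)*(q + 2)*(q^2 + 4*q) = q*(q - 5)*(q - 3)*(q - 2)*(q + 2)*(q + 4)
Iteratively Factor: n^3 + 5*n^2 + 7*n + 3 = (n + 3)*(n^2 + 2*n + 1) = (n + 1)*(n + 3)*(n + 1)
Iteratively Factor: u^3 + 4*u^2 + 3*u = (u + 3)*(u^2 + u) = u*(u + 3)*(u + 1)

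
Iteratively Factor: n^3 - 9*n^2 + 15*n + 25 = (n - 5)*(n^2 - 4*n - 5) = (n - 5)*(n + 1)*(n - 5)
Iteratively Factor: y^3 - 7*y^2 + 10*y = (y - 2)*(y^2 - 5*y) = (y - 5)*(y - 2)*(y)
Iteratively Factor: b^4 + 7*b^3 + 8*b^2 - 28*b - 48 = (b - 2)*(b^3 + 9*b^2 + 26*b + 24) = (b - 2)*(b + 2)*(b^2 + 7*b + 12) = (b - 2)*(b + 2)*(b + 3)*(b + 4)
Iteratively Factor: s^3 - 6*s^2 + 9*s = (s - 3)*(s^2 - 3*s) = s*(s - 3)*(s - 3)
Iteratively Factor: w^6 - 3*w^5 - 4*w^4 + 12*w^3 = (w - 3)*(w^5 - 4*w^3) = w*(w - 3)*(w^4 - 4*w^2) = w*(w - 3)*(w + 2)*(w^3 - 2*w^2) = w^2*(w - 3)*(w + 2)*(w^2 - 2*w) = w^3*(w - 3)*(w + 2)*(w - 2)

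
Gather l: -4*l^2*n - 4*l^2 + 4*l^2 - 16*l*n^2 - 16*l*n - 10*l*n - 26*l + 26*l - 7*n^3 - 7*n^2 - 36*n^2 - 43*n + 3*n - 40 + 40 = -4*l^2*n + l*(-16*n^2 - 26*n) - 7*n^3 - 43*n^2 - 40*n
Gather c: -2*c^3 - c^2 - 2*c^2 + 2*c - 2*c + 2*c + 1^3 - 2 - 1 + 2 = -2*c^3 - 3*c^2 + 2*c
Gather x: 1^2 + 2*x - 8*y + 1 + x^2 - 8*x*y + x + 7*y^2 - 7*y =x^2 + x*(3 - 8*y) + 7*y^2 - 15*y + 2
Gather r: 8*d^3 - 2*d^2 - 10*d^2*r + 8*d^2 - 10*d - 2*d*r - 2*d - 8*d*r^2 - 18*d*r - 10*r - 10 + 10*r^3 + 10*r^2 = 8*d^3 + 6*d^2 - 12*d + 10*r^3 + r^2*(10 - 8*d) + r*(-10*d^2 - 20*d - 10) - 10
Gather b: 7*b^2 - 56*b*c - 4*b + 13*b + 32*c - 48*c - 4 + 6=7*b^2 + b*(9 - 56*c) - 16*c + 2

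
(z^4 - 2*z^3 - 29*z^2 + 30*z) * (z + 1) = z^5 - z^4 - 31*z^3 + z^2 + 30*z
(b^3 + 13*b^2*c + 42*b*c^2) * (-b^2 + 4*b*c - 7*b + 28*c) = -b^5 - 9*b^4*c - 7*b^4 + 10*b^3*c^2 - 63*b^3*c + 168*b^2*c^3 + 70*b^2*c^2 + 1176*b*c^3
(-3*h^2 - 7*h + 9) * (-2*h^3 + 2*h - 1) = 6*h^5 + 14*h^4 - 24*h^3 - 11*h^2 + 25*h - 9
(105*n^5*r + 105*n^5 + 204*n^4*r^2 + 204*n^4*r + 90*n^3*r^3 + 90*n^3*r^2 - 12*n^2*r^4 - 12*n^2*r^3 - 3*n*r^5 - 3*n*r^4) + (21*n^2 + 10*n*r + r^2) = 105*n^5*r + 105*n^5 + 204*n^4*r^2 + 204*n^4*r + 90*n^3*r^3 + 90*n^3*r^2 - 12*n^2*r^4 - 12*n^2*r^3 + 21*n^2 - 3*n*r^5 - 3*n*r^4 + 10*n*r + r^2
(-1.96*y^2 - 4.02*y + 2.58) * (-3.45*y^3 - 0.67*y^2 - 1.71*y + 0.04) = 6.762*y^5 + 15.1822*y^4 - 2.856*y^3 + 5.0672*y^2 - 4.5726*y + 0.1032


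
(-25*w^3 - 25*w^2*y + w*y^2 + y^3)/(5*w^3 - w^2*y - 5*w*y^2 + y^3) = (5*w + y)/(-w + y)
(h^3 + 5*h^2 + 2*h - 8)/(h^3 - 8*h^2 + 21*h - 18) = (h^3 + 5*h^2 + 2*h - 8)/(h^3 - 8*h^2 + 21*h - 18)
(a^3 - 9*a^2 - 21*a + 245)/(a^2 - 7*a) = a - 2 - 35/a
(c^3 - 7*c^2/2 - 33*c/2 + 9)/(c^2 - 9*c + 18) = (2*c^2 + 5*c - 3)/(2*(c - 3))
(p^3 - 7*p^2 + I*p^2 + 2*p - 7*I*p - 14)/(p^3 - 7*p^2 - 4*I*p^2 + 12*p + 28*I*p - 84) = (p - I)/(p - 6*I)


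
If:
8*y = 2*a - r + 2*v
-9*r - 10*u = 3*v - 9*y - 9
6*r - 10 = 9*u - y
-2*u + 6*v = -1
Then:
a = 86*y/21 + 533/588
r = 10*y/21 + 391/294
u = 3*y/7 - 11/49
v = y/7 - 71/294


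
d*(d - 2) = d^2 - 2*d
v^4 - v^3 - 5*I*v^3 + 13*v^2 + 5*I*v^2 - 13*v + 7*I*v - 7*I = (v - 1)*(v - 7*I)*(v + I)^2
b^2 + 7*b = b*(b + 7)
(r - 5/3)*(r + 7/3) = r^2 + 2*r/3 - 35/9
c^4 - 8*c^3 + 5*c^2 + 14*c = c*(c - 7)*(c - 2)*(c + 1)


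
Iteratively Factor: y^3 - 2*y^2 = (y - 2)*(y^2) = y*(y - 2)*(y)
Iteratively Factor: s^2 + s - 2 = (s - 1)*(s + 2)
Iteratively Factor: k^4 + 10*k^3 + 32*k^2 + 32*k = (k + 2)*(k^3 + 8*k^2 + 16*k) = (k + 2)*(k + 4)*(k^2 + 4*k) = k*(k + 2)*(k + 4)*(k + 4)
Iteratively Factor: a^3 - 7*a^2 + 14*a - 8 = (a - 1)*(a^2 - 6*a + 8) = (a - 2)*(a - 1)*(a - 4)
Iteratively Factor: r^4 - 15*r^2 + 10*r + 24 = (r - 2)*(r^3 + 2*r^2 - 11*r - 12) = (r - 2)*(r + 4)*(r^2 - 2*r - 3) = (r - 2)*(r + 1)*(r + 4)*(r - 3)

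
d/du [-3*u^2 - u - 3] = -6*u - 1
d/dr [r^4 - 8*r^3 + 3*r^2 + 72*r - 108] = 4*r^3 - 24*r^2 + 6*r + 72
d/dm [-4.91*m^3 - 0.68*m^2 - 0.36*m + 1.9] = -14.73*m^2 - 1.36*m - 0.36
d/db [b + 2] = 1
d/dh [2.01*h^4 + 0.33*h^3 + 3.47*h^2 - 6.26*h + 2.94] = 8.04*h^3 + 0.99*h^2 + 6.94*h - 6.26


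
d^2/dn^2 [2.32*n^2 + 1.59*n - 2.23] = 4.64000000000000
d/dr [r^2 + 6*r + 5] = 2*r + 6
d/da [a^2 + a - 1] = 2*a + 1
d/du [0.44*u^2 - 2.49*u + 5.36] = 0.88*u - 2.49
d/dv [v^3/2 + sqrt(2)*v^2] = v*(3*v + 4*sqrt(2))/2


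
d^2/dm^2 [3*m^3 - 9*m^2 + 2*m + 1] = 18*m - 18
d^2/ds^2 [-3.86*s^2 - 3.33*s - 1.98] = -7.72000000000000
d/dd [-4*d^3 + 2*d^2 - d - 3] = -12*d^2 + 4*d - 1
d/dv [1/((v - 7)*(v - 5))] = 2*(6 - v)/(v^4 - 24*v^3 + 214*v^2 - 840*v + 1225)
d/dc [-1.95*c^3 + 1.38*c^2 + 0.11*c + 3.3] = -5.85*c^2 + 2.76*c + 0.11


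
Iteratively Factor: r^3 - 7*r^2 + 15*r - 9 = (r - 1)*(r^2 - 6*r + 9) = (r - 3)*(r - 1)*(r - 3)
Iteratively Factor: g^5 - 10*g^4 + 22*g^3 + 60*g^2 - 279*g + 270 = (g - 2)*(g^4 - 8*g^3 + 6*g^2 + 72*g - 135) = (g - 2)*(g + 3)*(g^3 - 11*g^2 + 39*g - 45) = (g - 5)*(g - 2)*(g + 3)*(g^2 - 6*g + 9) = (g - 5)*(g - 3)*(g - 2)*(g + 3)*(g - 3)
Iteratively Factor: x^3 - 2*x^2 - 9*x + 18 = (x + 3)*(x^2 - 5*x + 6) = (x - 3)*(x + 3)*(x - 2)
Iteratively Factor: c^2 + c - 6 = (c - 2)*(c + 3)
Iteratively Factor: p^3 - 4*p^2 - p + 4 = (p + 1)*(p^2 - 5*p + 4) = (p - 1)*(p + 1)*(p - 4)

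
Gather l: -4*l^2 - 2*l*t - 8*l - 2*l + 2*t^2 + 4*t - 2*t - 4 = -4*l^2 + l*(-2*t - 10) + 2*t^2 + 2*t - 4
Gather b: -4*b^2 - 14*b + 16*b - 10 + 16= -4*b^2 + 2*b + 6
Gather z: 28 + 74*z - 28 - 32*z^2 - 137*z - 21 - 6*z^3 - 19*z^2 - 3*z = -6*z^3 - 51*z^2 - 66*z - 21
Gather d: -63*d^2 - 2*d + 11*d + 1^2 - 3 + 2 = -63*d^2 + 9*d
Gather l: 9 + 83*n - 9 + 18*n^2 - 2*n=18*n^2 + 81*n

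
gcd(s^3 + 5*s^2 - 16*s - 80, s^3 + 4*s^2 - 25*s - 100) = s^2 + 9*s + 20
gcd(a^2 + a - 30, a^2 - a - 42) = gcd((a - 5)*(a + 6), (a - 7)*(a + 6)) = a + 6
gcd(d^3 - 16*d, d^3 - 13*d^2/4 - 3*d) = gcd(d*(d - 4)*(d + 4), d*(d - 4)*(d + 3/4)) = d^2 - 4*d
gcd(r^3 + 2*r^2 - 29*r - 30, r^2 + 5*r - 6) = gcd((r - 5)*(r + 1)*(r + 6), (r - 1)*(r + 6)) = r + 6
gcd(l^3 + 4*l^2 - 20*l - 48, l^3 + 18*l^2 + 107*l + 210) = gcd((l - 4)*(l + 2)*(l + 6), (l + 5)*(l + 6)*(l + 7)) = l + 6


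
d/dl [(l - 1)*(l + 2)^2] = 3*l*(l + 2)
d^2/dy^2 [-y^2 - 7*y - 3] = -2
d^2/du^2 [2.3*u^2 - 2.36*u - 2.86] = 4.60000000000000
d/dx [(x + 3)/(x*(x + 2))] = (-x^2 - 6*x - 6)/(x^2*(x^2 + 4*x + 4))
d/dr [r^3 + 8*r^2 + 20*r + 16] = 3*r^2 + 16*r + 20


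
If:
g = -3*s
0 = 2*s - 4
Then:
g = -6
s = 2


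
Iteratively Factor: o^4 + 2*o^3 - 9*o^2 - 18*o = (o + 3)*(o^3 - o^2 - 6*o) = (o + 2)*(o + 3)*(o^2 - 3*o) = (o - 3)*(o + 2)*(o + 3)*(o)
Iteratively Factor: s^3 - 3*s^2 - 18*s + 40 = (s + 4)*(s^2 - 7*s + 10) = (s - 5)*(s + 4)*(s - 2)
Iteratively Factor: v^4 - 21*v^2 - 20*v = (v)*(v^3 - 21*v - 20) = v*(v + 4)*(v^2 - 4*v - 5) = v*(v + 1)*(v + 4)*(v - 5)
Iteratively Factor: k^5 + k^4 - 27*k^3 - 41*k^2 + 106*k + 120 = (k + 4)*(k^4 - 3*k^3 - 15*k^2 + 19*k + 30) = (k + 1)*(k + 4)*(k^3 - 4*k^2 - 11*k + 30) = (k - 2)*(k + 1)*(k + 4)*(k^2 - 2*k - 15) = (k - 2)*(k + 1)*(k + 3)*(k + 4)*(k - 5)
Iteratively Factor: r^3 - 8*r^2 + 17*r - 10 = (r - 5)*(r^2 - 3*r + 2) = (r - 5)*(r - 1)*(r - 2)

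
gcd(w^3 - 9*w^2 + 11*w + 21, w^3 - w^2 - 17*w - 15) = w + 1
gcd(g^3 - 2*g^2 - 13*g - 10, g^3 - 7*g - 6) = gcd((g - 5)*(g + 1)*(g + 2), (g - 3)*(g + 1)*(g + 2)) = g^2 + 3*g + 2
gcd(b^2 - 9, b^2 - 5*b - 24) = b + 3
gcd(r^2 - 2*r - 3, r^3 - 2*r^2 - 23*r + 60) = r - 3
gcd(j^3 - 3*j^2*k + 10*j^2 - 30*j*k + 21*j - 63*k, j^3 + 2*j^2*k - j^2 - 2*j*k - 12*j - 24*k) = j + 3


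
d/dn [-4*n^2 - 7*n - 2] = -8*n - 7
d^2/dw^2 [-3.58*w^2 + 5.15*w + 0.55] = -7.16000000000000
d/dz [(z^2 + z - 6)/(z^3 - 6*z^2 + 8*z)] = (-z^2 - 6*z + 12)/(z^2*(z^2 - 8*z + 16))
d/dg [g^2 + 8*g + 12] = 2*g + 8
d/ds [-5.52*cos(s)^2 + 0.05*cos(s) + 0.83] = (11.04*cos(s) - 0.05)*sin(s)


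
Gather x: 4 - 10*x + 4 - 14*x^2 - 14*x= -14*x^2 - 24*x + 8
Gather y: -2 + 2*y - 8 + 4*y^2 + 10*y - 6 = 4*y^2 + 12*y - 16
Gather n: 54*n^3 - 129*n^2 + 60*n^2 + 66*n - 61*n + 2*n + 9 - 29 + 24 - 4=54*n^3 - 69*n^2 + 7*n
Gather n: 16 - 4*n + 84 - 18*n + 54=154 - 22*n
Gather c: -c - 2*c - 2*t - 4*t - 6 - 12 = -3*c - 6*t - 18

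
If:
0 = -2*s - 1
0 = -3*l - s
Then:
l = 1/6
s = -1/2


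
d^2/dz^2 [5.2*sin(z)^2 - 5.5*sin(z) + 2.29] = 5.5*sin(z) + 10.4*cos(2*z)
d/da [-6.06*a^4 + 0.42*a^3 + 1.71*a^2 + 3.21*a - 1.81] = -24.24*a^3 + 1.26*a^2 + 3.42*a + 3.21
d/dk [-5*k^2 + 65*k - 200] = 65 - 10*k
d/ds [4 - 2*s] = -2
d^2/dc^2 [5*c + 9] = 0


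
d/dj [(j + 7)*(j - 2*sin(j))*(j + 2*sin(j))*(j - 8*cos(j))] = (j + 7)*(j - 2*sin(j))*(j + 2*sin(j))*(8*sin(j) + 1) + (j + 7)*(j - 2*sin(j))*(j - 8*cos(j))*(2*cos(j) + 1) - (j + 7)*(j + 2*sin(j))*(j - 8*cos(j))*(2*cos(j) - 1) + (j - 2*sin(j))*(j + 2*sin(j))*(j - 8*cos(j))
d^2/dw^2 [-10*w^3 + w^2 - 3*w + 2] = 2 - 60*w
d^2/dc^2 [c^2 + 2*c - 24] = 2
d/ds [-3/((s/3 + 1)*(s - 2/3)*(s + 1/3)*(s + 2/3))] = 486*(54*s^3 + 135*s^2 + 15*s - 20)/(729*s^8 + 4860*s^7 + 8910*s^6 + 540*s^5 - 7623*s^4 - 3360*s^3 + 1240*s^2 + 960*s + 144)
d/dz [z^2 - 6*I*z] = 2*z - 6*I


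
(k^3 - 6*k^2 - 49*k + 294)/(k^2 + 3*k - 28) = (k^2 - 13*k + 42)/(k - 4)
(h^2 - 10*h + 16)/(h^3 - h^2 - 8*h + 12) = (h - 8)/(h^2 + h - 6)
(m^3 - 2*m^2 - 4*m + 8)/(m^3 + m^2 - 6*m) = (m^2 - 4)/(m*(m + 3))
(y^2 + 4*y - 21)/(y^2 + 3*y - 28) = (y - 3)/(y - 4)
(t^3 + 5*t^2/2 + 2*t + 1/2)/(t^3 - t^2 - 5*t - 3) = (t + 1/2)/(t - 3)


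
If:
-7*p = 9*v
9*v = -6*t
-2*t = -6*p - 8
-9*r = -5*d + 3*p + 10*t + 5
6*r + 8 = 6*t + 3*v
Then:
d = -597/55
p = -24/11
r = -100/33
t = -28/11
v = 56/33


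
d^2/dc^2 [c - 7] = 0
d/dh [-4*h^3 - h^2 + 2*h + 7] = -12*h^2 - 2*h + 2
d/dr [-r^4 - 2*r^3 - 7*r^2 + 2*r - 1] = -4*r^3 - 6*r^2 - 14*r + 2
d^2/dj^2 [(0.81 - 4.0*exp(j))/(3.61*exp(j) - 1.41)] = (-9.80439899999999*exp(j) - 3.829419)*exp(j)/(47.045881*exp(3*j) - 55.125783*exp(2*j) + 21.531123*exp(j) - 2.803221)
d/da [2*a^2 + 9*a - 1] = 4*a + 9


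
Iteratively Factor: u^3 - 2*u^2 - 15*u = (u)*(u^2 - 2*u - 15) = u*(u + 3)*(u - 5)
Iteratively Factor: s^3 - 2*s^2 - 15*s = (s)*(s^2 - 2*s - 15) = s*(s + 3)*(s - 5)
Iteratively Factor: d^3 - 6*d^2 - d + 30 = (d - 3)*(d^2 - 3*d - 10) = (d - 5)*(d - 3)*(d + 2)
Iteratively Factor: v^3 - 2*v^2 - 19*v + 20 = (v - 1)*(v^2 - v - 20) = (v - 1)*(v + 4)*(v - 5)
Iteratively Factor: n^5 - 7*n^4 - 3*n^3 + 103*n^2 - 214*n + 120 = (n - 2)*(n^4 - 5*n^3 - 13*n^2 + 77*n - 60) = (n - 2)*(n + 4)*(n^3 - 9*n^2 + 23*n - 15) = (n - 3)*(n - 2)*(n + 4)*(n^2 - 6*n + 5) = (n - 5)*(n - 3)*(n - 2)*(n + 4)*(n - 1)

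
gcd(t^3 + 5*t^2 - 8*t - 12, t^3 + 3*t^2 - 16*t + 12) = t^2 + 4*t - 12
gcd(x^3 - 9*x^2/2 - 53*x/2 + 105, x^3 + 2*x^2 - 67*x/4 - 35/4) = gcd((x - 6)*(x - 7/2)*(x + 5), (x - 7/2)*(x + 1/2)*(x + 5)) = x^2 + 3*x/2 - 35/2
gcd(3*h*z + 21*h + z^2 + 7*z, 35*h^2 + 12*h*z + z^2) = 1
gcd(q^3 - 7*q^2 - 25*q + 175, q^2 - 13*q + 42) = q - 7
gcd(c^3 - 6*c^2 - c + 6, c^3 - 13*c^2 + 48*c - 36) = c^2 - 7*c + 6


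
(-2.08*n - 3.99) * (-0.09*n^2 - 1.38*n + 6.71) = 0.1872*n^3 + 3.2295*n^2 - 8.4506*n - 26.7729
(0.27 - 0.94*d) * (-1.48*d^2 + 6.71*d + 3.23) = 1.3912*d^3 - 6.707*d^2 - 1.2245*d + 0.8721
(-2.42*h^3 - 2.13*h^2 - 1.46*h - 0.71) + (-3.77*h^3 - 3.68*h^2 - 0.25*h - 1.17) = -6.19*h^3 - 5.81*h^2 - 1.71*h - 1.88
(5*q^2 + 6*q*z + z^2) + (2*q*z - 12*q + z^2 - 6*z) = 5*q^2 + 8*q*z - 12*q + 2*z^2 - 6*z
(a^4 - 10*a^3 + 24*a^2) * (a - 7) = a^5 - 17*a^4 + 94*a^3 - 168*a^2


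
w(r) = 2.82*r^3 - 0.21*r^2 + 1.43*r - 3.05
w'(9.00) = 682.91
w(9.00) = 2048.59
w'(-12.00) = 1224.71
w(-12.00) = -4923.41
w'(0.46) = 3.03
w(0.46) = -2.16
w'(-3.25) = 92.15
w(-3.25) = -106.72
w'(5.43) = 248.59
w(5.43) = 450.01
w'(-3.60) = 112.58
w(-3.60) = -142.49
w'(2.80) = 66.58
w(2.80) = 61.21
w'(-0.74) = 6.37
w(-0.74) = -5.37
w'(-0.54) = 4.12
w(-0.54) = -4.33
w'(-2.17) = 42.18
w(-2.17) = -35.96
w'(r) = 8.46*r^2 - 0.42*r + 1.43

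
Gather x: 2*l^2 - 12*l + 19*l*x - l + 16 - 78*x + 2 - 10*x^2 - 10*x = 2*l^2 - 13*l - 10*x^2 + x*(19*l - 88) + 18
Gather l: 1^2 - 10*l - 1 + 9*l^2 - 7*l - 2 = 9*l^2 - 17*l - 2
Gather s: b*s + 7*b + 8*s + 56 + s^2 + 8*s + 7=7*b + s^2 + s*(b + 16) + 63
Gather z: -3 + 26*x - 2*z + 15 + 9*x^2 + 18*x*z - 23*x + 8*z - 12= 9*x^2 + 3*x + z*(18*x + 6)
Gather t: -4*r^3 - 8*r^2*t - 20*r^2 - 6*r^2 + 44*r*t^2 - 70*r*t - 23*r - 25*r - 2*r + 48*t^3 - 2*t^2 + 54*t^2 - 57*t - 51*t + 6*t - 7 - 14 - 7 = -4*r^3 - 26*r^2 - 50*r + 48*t^3 + t^2*(44*r + 52) + t*(-8*r^2 - 70*r - 102) - 28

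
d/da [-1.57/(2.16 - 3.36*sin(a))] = -5.2752*cos(a)/(3.36*sin(a) - 2.16)^2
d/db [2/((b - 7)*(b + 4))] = 2*(3 - 2*b)/(b^4 - 6*b^3 - 47*b^2 + 168*b + 784)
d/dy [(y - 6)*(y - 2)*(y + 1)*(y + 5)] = 4*y^3 - 6*y^2 - 62*y + 32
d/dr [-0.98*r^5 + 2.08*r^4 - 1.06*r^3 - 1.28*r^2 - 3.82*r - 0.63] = -4.9*r^4 + 8.32*r^3 - 3.18*r^2 - 2.56*r - 3.82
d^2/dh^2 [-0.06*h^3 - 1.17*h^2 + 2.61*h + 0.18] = -0.36*h - 2.34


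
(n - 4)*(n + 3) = n^2 - n - 12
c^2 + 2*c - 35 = (c - 5)*(c + 7)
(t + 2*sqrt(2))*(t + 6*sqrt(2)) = t^2 + 8*sqrt(2)*t + 24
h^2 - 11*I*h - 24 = (h - 8*I)*(h - 3*I)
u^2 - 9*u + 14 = (u - 7)*(u - 2)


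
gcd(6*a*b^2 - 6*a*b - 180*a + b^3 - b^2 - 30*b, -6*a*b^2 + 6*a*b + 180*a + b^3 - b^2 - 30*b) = b^2 - b - 30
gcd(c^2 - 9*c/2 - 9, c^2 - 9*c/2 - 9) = c^2 - 9*c/2 - 9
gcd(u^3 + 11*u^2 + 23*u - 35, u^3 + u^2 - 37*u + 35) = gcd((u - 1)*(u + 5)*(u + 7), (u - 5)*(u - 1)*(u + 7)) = u^2 + 6*u - 7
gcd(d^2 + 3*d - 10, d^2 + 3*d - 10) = d^2 + 3*d - 10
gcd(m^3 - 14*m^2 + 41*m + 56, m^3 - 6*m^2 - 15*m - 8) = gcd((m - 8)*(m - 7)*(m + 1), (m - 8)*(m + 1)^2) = m^2 - 7*m - 8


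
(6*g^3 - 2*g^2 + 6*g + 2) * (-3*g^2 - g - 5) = -18*g^5 - 46*g^3 - 2*g^2 - 32*g - 10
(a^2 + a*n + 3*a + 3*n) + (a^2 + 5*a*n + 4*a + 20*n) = 2*a^2 + 6*a*n + 7*a + 23*n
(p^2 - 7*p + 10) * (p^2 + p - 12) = p^4 - 6*p^3 - 9*p^2 + 94*p - 120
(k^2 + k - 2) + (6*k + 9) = k^2 + 7*k + 7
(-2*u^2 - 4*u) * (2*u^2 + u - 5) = -4*u^4 - 10*u^3 + 6*u^2 + 20*u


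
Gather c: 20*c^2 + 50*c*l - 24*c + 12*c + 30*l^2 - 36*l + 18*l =20*c^2 + c*(50*l - 12) + 30*l^2 - 18*l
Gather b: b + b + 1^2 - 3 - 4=2*b - 6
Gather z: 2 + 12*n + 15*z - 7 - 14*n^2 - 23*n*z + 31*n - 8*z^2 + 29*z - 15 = -14*n^2 + 43*n - 8*z^2 + z*(44 - 23*n) - 20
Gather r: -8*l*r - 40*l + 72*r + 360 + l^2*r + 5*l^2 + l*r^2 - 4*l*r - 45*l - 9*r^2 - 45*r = 5*l^2 - 85*l + r^2*(l - 9) + r*(l^2 - 12*l + 27) + 360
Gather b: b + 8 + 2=b + 10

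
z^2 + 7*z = z*(z + 7)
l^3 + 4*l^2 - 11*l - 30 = (l - 3)*(l + 2)*(l + 5)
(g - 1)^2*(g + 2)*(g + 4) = g^4 + 4*g^3 - 3*g^2 - 10*g + 8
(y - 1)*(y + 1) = y^2 - 1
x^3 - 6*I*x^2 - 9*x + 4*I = (x - 4*I)*(x - I)^2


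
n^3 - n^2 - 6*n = n*(n - 3)*(n + 2)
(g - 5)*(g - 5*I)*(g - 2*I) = g^3 - 5*g^2 - 7*I*g^2 - 10*g + 35*I*g + 50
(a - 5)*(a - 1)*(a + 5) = a^3 - a^2 - 25*a + 25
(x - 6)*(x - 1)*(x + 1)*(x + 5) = x^4 - x^3 - 31*x^2 + x + 30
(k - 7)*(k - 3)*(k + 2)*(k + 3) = k^4 - 5*k^3 - 23*k^2 + 45*k + 126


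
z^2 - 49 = (z - 7)*(z + 7)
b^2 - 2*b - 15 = (b - 5)*(b + 3)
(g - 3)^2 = g^2 - 6*g + 9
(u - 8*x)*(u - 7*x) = u^2 - 15*u*x + 56*x^2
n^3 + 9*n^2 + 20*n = n*(n + 4)*(n + 5)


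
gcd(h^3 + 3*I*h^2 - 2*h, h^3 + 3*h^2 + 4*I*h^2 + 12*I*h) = h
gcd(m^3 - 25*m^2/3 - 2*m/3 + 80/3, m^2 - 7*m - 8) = m - 8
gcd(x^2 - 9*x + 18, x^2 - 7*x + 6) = x - 6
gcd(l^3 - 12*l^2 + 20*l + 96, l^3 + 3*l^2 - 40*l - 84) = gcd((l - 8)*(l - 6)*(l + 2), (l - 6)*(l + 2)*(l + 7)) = l^2 - 4*l - 12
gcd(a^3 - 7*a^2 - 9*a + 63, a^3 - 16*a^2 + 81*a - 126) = a^2 - 10*a + 21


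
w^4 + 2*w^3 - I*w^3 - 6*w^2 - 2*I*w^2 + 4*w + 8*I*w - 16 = (w - 2)*(w + 4)*(w - 2*I)*(w + I)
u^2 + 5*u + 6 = (u + 2)*(u + 3)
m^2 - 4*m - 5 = (m - 5)*(m + 1)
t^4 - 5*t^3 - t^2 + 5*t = t*(t - 5)*(t - 1)*(t + 1)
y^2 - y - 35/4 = (y - 7/2)*(y + 5/2)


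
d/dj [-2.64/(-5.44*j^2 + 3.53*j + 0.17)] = (9.3192 - 28.7232*j)/(-5.44*j^2 + 3.53*j + 0.17)^2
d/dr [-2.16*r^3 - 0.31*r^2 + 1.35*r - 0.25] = -6.48*r^2 - 0.62*r + 1.35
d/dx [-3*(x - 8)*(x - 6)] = 42 - 6*x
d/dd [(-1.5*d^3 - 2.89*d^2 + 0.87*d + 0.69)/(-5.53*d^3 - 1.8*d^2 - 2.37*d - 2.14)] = (3.5527136788005e-15*d^5 - 13.2817*d^4 + 16.7322*d^3 + 29.4924*d^2 + 14.8532*d - 0.2265)/(30.5809*d^6 + 19.908*d^5 + 29.4522*d^4 + 32.2004*d^3 + 13.3209*d^2 + 10.1436*d + 4.5796)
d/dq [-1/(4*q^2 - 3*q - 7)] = (8*q - 3)/(-4*q^2 + 3*q + 7)^2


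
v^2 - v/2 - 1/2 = (v - 1)*(v + 1/2)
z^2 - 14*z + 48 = (z - 8)*(z - 6)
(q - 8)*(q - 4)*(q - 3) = q^3 - 15*q^2 + 68*q - 96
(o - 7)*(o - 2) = o^2 - 9*o + 14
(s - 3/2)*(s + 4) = s^2 + 5*s/2 - 6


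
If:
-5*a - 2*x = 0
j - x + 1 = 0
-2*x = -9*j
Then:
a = -18/35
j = 2/7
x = 9/7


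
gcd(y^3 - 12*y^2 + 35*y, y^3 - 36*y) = y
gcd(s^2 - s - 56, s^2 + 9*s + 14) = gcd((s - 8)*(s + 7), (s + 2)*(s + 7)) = s + 7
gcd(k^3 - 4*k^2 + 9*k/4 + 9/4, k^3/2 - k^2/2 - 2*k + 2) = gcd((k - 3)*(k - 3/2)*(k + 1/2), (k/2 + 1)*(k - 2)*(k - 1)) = 1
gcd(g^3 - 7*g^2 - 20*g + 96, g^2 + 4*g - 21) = g - 3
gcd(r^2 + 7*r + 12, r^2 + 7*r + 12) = r^2 + 7*r + 12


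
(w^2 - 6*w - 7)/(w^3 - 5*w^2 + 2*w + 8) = (w - 7)/(w^2 - 6*w + 8)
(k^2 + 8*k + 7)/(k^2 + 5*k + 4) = (k + 7)/(k + 4)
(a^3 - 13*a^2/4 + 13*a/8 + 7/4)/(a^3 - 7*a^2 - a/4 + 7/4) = (4*a^2 - 15*a + 14)/(2*(2*a^2 - 15*a + 7))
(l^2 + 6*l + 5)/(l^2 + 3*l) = (l^2 + 6*l + 5)/(l*(l + 3))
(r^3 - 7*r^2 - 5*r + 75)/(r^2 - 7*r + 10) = (r^2 - 2*r - 15)/(r - 2)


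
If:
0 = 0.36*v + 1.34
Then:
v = -3.72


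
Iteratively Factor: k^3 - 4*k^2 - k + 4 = (k - 4)*(k^2 - 1) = (k - 4)*(k + 1)*(k - 1)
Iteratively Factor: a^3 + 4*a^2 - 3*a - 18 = (a + 3)*(a^2 + a - 6) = (a - 2)*(a + 3)*(a + 3)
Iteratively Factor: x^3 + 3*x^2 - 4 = (x + 2)*(x^2 + x - 2) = (x + 2)^2*(x - 1)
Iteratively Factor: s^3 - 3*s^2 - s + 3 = (s - 3)*(s^2 - 1) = (s - 3)*(s + 1)*(s - 1)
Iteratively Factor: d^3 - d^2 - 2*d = (d + 1)*(d^2 - 2*d) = d*(d + 1)*(d - 2)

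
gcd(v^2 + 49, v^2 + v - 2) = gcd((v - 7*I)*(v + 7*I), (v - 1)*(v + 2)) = 1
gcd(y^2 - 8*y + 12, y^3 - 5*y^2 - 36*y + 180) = y - 6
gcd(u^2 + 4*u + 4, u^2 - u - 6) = u + 2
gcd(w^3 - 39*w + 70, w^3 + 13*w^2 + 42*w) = w + 7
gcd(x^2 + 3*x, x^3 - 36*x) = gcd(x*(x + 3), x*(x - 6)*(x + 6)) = x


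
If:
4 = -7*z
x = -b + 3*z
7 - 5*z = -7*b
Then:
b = -69/49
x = -15/49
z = -4/7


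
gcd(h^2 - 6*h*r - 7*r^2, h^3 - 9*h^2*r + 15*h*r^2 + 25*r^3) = h + r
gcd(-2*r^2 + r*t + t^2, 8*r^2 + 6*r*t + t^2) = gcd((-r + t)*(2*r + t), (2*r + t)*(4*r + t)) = 2*r + t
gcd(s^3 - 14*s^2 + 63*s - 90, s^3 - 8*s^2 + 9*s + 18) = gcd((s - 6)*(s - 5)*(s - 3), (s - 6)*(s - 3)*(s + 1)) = s^2 - 9*s + 18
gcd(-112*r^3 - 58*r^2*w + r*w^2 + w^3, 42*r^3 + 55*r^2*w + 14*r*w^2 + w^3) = 7*r + w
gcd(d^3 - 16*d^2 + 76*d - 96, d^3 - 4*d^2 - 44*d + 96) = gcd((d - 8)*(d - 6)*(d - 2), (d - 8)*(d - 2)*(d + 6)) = d^2 - 10*d + 16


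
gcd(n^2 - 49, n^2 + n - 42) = n + 7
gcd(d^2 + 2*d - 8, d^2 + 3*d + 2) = 1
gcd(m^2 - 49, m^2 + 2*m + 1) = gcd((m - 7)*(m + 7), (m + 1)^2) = 1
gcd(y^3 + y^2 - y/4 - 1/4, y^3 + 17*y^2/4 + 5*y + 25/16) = y + 1/2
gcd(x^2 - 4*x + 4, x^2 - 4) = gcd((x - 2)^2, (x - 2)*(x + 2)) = x - 2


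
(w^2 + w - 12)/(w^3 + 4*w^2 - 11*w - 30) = (w + 4)/(w^2 + 7*w + 10)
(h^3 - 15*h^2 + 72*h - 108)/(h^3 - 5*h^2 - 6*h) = (h^2 - 9*h + 18)/(h*(h + 1))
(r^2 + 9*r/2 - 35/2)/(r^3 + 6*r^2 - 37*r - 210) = (r - 5/2)/(r^2 - r - 30)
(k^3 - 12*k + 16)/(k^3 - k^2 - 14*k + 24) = (k - 2)/(k - 3)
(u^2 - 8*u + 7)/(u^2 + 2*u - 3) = (u - 7)/(u + 3)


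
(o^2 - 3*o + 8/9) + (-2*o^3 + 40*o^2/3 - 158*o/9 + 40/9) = -2*o^3 + 43*o^2/3 - 185*o/9 + 16/3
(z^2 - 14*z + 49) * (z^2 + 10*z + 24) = z^4 - 4*z^3 - 67*z^2 + 154*z + 1176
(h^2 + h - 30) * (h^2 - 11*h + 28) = h^4 - 10*h^3 - 13*h^2 + 358*h - 840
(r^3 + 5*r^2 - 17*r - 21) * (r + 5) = r^4 + 10*r^3 + 8*r^2 - 106*r - 105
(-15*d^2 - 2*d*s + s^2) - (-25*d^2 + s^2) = 10*d^2 - 2*d*s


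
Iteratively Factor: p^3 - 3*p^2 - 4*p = (p)*(p^2 - 3*p - 4) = p*(p + 1)*(p - 4)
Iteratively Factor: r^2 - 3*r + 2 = (r - 1)*(r - 2)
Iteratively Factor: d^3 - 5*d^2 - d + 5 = (d + 1)*(d^2 - 6*d + 5) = (d - 5)*(d + 1)*(d - 1)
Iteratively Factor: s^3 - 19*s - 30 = (s + 2)*(s^2 - 2*s - 15) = (s - 5)*(s + 2)*(s + 3)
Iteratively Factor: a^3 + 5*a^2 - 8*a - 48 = (a + 4)*(a^2 + a - 12) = (a + 4)^2*(a - 3)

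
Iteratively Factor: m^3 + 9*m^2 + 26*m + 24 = (m + 3)*(m^2 + 6*m + 8) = (m + 3)*(m + 4)*(m + 2)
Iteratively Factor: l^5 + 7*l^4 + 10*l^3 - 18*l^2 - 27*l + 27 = (l + 3)*(l^4 + 4*l^3 - 2*l^2 - 12*l + 9) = (l + 3)^2*(l^3 + l^2 - 5*l + 3) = (l - 1)*(l + 3)^2*(l^2 + 2*l - 3) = (l - 1)*(l + 3)^3*(l - 1)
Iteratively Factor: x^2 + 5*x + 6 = (x + 2)*(x + 3)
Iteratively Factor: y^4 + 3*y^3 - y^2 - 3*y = (y - 1)*(y^3 + 4*y^2 + 3*y) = (y - 1)*(y + 3)*(y^2 + y) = y*(y - 1)*(y + 3)*(y + 1)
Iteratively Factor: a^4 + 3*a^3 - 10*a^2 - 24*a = (a + 2)*(a^3 + a^2 - 12*a) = (a + 2)*(a + 4)*(a^2 - 3*a) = (a - 3)*(a + 2)*(a + 4)*(a)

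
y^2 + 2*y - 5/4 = (y - 1/2)*(y + 5/2)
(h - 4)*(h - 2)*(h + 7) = h^3 + h^2 - 34*h + 56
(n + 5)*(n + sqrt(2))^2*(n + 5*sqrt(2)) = n^4 + 5*n^3 + 7*sqrt(2)*n^3 + 22*n^2 + 35*sqrt(2)*n^2 + 10*sqrt(2)*n + 110*n + 50*sqrt(2)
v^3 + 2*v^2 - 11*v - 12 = (v - 3)*(v + 1)*(v + 4)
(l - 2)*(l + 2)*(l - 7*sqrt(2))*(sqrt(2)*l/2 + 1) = sqrt(2)*l^4/2 - 6*l^3 - 9*sqrt(2)*l^2 + 24*l + 28*sqrt(2)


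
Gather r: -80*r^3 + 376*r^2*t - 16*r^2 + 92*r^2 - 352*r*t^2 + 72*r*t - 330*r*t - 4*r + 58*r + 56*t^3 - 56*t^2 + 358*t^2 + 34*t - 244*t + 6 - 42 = -80*r^3 + r^2*(376*t + 76) + r*(-352*t^2 - 258*t + 54) + 56*t^3 + 302*t^2 - 210*t - 36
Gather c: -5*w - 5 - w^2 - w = -w^2 - 6*w - 5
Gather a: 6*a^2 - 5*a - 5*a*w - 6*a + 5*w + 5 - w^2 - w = 6*a^2 + a*(-5*w - 11) - w^2 + 4*w + 5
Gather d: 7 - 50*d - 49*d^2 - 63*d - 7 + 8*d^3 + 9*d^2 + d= 8*d^3 - 40*d^2 - 112*d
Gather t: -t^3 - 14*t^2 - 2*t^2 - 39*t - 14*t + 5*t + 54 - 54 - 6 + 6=-t^3 - 16*t^2 - 48*t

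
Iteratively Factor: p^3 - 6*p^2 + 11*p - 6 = (p - 2)*(p^2 - 4*p + 3) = (p - 3)*(p - 2)*(p - 1)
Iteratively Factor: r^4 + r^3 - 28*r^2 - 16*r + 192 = (r + 4)*(r^3 - 3*r^2 - 16*r + 48) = (r + 4)^2*(r^2 - 7*r + 12) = (r - 4)*(r + 4)^2*(r - 3)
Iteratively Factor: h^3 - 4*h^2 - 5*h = (h)*(h^2 - 4*h - 5) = h*(h - 5)*(h + 1)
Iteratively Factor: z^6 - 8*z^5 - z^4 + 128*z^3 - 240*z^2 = (z - 5)*(z^5 - 3*z^4 - 16*z^3 + 48*z^2) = z*(z - 5)*(z^4 - 3*z^3 - 16*z^2 + 48*z) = z*(z - 5)*(z + 4)*(z^3 - 7*z^2 + 12*z) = z*(z - 5)*(z - 3)*(z + 4)*(z^2 - 4*z) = z^2*(z - 5)*(z - 3)*(z + 4)*(z - 4)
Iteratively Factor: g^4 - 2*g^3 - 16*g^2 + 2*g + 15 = (g - 5)*(g^3 + 3*g^2 - g - 3) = (g - 5)*(g - 1)*(g^2 + 4*g + 3) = (g - 5)*(g - 1)*(g + 1)*(g + 3)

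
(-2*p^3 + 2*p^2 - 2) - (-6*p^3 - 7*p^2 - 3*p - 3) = 4*p^3 + 9*p^2 + 3*p + 1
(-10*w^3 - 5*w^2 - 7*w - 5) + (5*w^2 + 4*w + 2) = -10*w^3 - 3*w - 3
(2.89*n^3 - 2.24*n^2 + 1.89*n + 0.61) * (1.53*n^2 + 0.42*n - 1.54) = 4.4217*n^5 - 2.2134*n^4 - 2.4997*n^3 + 5.1767*n^2 - 2.6544*n - 0.9394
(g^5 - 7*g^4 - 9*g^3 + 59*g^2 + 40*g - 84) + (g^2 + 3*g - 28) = g^5 - 7*g^4 - 9*g^3 + 60*g^2 + 43*g - 112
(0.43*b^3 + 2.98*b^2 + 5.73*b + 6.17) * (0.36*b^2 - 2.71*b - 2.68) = 0.1548*b^5 - 0.0925*b^4 - 7.1654*b^3 - 21.2935*b^2 - 32.0771*b - 16.5356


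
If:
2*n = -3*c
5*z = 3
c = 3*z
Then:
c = 9/5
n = -27/10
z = 3/5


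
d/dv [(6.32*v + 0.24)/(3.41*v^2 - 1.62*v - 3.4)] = (21.5512*v^2 - 10.2384*v - (6.32*v + 0.24)*(6.82*v - 1.62) - 21.488)/(-3.41*v^2 + 1.62*v + 3.4)^2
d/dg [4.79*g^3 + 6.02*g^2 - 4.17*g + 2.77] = 14.37*g^2 + 12.04*g - 4.17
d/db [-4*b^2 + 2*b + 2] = 2 - 8*b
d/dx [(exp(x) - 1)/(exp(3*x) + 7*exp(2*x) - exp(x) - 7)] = 2*(-exp(x) - 4)*exp(x)/(exp(4*x) + 16*exp(3*x) + 78*exp(2*x) + 112*exp(x) + 49)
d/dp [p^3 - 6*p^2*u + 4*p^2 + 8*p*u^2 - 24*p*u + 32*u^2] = 3*p^2 - 12*p*u + 8*p + 8*u^2 - 24*u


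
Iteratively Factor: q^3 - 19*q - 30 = (q + 2)*(q^2 - 2*q - 15) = (q - 5)*(q + 2)*(q + 3)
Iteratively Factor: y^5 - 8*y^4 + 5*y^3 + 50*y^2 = (y - 5)*(y^4 - 3*y^3 - 10*y^2) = (y - 5)^2*(y^3 + 2*y^2) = y*(y - 5)^2*(y^2 + 2*y) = y*(y - 5)^2*(y + 2)*(y)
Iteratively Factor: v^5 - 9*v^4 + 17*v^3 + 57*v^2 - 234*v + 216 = (v - 4)*(v^4 - 5*v^3 - 3*v^2 + 45*v - 54) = (v - 4)*(v + 3)*(v^3 - 8*v^2 + 21*v - 18) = (v - 4)*(v - 2)*(v + 3)*(v^2 - 6*v + 9) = (v - 4)*(v - 3)*(v - 2)*(v + 3)*(v - 3)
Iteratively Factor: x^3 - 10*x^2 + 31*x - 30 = (x - 5)*(x^2 - 5*x + 6) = (x - 5)*(x - 2)*(x - 3)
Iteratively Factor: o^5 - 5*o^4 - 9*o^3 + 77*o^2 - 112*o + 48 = (o - 1)*(o^4 - 4*o^3 - 13*o^2 + 64*o - 48) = (o - 3)*(o - 1)*(o^3 - o^2 - 16*o + 16) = (o - 4)*(o - 3)*(o - 1)*(o^2 + 3*o - 4) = (o - 4)*(o - 3)*(o - 1)^2*(o + 4)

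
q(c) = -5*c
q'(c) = -5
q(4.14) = -20.70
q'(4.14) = -5.00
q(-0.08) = 0.40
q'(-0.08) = -5.00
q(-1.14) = 5.70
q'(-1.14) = -5.00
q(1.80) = -9.00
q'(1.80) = -5.00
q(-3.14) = 15.70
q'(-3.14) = -5.00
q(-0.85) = 4.25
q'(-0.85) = -5.00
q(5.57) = -27.85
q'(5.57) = -5.00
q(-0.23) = 1.15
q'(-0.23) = -5.00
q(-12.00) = 60.00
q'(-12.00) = -5.00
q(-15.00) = 75.00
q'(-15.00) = -5.00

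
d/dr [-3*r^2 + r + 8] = 1 - 6*r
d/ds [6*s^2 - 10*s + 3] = 12*s - 10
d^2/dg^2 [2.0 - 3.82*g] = 0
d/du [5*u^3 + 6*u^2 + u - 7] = 15*u^2 + 12*u + 1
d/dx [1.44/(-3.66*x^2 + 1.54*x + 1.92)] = (10.5408*x - 2.2176)/(-3.66*x^2 + 1.54*x + 1.92)^2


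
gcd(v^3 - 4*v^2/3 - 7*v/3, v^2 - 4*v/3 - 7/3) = v^2 - 4*v/3 - 7/3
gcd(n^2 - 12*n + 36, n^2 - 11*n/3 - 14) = n - 6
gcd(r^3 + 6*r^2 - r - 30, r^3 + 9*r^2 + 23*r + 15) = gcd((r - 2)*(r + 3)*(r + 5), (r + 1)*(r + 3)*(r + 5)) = r^2 + 8*r + 15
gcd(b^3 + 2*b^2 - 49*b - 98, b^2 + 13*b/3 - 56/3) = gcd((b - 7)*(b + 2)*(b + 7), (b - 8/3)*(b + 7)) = b + 7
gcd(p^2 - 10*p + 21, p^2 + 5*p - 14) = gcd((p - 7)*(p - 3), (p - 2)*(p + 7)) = 1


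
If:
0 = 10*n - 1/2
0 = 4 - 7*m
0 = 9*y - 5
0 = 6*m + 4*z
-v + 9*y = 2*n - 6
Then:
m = 4/7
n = 1/20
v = 109/10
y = 5/9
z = -6/7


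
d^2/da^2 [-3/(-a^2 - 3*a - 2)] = 6*(-a^2 - 3*a + (2*a + 3)^2 - 2)/(a^2 + 3*a + 2)^3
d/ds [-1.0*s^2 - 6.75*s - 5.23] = -2.0*s - 6.75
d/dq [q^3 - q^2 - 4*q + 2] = 3*q^2 - 2*q - 4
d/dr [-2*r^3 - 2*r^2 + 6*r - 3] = -6*r^2 - 4*r + 6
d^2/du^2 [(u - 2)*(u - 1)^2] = 6*u - 8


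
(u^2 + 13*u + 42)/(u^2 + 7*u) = (u + 6)/u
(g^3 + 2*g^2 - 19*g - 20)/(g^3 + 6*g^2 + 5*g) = (g - 4)/g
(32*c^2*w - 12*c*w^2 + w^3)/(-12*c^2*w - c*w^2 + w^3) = (-8*c + w)/(3*c + w)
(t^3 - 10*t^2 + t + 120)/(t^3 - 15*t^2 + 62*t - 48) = (t^2 - 2*t - 15)/(t^2 - 7*t + 6)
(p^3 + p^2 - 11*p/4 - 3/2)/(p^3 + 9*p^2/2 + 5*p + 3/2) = (p^2 + p/2 - 3)/(p^2 + 4*p + 3)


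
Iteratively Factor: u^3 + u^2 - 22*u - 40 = (u - 5)*(u^2 + 6*u + 8) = (u - 5)*(u + 2)*(u + 4)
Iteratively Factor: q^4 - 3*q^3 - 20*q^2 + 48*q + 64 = (q + 4)*(q^3 - 7*q^2 + 8*q + 16) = (q - 4)*(q + 4)*(q^2 - 3*q - 4) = (q - 4)*(q + 1)*(q + 4)*(q - 4)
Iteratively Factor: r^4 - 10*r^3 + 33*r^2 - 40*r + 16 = (r - 1)*(r^3 - 9*r^2 + 24*r - 16) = (r - 4)*(r - 1)*(r^2 - 5*r + 4) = (r - 4)*(r - 1)^2*(r - 4)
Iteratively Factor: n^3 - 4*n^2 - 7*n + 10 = (n + 2)*(n^2 - 6*n + 5) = (n - 1)*(n + 2)*(n - 5)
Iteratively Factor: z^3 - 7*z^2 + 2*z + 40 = (z - 4)*(z^2 - 3*z - 10) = (z - 5)*(z - 4)*(z + 2)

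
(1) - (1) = 0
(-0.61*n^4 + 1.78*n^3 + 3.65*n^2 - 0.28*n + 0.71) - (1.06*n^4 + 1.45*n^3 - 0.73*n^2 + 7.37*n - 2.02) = -1.67*n^4 + 0.33*n^3 + 4.38*n^2 - 7.65*n + 2.73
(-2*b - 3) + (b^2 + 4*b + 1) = b^2 + 2*b - 2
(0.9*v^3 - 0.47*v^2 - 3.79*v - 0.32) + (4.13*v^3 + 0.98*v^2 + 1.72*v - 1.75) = 5.03*v^3 + 0.51*v^2 - 2.07*v - 2.07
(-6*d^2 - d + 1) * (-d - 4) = 6*d^3 + 25*d^2 + 3*d - 4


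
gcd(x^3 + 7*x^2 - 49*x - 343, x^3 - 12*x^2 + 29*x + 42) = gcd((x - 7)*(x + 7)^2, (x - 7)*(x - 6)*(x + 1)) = x - 7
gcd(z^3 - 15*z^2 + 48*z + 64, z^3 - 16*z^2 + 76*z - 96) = z - 8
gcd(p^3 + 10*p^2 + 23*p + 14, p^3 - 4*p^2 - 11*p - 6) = p + 1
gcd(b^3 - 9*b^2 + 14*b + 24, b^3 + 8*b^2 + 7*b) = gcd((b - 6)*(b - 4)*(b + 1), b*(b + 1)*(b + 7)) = b + 1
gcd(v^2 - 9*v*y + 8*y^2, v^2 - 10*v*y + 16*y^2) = -v + 8*y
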